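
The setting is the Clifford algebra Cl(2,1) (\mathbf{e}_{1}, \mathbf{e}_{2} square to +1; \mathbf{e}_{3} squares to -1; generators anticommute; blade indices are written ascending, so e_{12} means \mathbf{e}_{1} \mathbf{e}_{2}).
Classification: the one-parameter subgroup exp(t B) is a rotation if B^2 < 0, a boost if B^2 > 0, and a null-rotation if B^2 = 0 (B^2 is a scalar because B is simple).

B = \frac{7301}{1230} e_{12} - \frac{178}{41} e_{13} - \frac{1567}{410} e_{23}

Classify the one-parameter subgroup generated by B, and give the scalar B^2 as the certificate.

B^2 term by term: the squares give (\frac{7301}{1230})^2*(e_{12})^2 + (-\frac{178}{41})^2*(e_{13})^2 + (-\frac{1567}{410})^2*(e_{23})^2 = \frac{53304601}{1512900}*(-1) + \frac{31684}{1681}*(+1) + \frac{2455489}{168100}*(+1) = -\frac{16}{9} (each basis 2-blade squares to minus the product of its generators' squares); cross terms between blades sharing an index anticommute and cancel. So B^2 = -\frac{16}{9}.
Answer: rotation, certificate B^2 = -\frac{16}{9}. Certificate logic: -\frac{16}{9} is a conjugation-invariant scalar, so its sign fixes rotation versus boost versus null-rotation outright.


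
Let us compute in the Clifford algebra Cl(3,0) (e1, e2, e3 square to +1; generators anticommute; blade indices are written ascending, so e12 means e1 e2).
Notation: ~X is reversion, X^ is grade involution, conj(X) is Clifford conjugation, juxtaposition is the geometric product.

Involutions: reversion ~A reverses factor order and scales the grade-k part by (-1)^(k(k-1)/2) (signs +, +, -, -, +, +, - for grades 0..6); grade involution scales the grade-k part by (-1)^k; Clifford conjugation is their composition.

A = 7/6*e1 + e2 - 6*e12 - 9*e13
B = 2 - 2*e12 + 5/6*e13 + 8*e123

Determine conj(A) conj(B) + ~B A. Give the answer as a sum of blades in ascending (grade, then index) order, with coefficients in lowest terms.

first term: -9/2 - 1/3*e1 + 203/3*e2 - 1693/36*e3 + 12*e12 + 26*e13 + 41/3*e23 - 5/6*e123
second term: 9/2 + 13/3*e1 + 215/3*e2 - 1693/36*e3 - 12*e12 - 10*e13 + 41/3*e23 + 5/6*e123
Answer: 4*e1 + 418/3*e2 - 1693/18*e3 + 16*e13 + 82/3*e23


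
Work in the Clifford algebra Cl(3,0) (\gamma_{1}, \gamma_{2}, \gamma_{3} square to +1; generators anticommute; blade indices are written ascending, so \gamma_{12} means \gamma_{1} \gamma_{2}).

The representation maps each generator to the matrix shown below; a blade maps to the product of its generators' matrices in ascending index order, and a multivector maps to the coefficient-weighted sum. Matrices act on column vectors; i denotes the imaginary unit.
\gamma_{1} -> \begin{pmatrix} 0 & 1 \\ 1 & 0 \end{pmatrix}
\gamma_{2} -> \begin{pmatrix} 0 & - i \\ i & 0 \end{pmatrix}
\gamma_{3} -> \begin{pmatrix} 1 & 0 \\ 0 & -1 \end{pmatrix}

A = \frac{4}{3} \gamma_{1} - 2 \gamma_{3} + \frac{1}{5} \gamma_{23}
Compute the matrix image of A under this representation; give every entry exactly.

Bivector images (products of the table entries): rho(\gamma_{23}) = rho(\gamma_{2})rho(\gamma_{3}) = \begin{pmatrix} 0 & i \\ i & 0 \end{pmatrix}.
M = (\frac{4}{3})*rho(\gamma_{1}) + (-2)*rho(\gamma_{3}) + (\frac{1}{5})*rho(\gamma_{23}), summed entrywise:
Answer: \begin{pmatrix} -2 & \frac{4}{3} + \frac{i}{5} \\ \frac{4}{3} + \frac{i}{5} & 2 \end{pmatrix}


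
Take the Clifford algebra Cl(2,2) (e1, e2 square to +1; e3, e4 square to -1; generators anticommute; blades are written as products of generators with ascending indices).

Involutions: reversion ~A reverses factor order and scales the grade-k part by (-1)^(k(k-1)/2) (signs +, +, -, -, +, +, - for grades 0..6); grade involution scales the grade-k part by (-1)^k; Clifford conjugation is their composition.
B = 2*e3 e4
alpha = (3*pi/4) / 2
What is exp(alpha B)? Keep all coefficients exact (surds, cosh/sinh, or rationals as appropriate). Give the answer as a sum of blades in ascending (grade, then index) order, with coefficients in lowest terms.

B^2 = (2)^2*(e3 e4)^2 = 4*(-1) = -4 (a basis 2-blade squares to minus the product of its generators' squares).
B^2 = -4 — the series telescopes trigonometrically here: l = 2, alpha*l = 3*pi/4, so exp(alpha B) = cos(3*pi/4) + (sin(3*pi/4)/2)*B = -sqrt(2)/2 + (sqrt(2)/4)*B.
Answer: -sqrt(2)/2 + sqrt(2)/2*e3 e4


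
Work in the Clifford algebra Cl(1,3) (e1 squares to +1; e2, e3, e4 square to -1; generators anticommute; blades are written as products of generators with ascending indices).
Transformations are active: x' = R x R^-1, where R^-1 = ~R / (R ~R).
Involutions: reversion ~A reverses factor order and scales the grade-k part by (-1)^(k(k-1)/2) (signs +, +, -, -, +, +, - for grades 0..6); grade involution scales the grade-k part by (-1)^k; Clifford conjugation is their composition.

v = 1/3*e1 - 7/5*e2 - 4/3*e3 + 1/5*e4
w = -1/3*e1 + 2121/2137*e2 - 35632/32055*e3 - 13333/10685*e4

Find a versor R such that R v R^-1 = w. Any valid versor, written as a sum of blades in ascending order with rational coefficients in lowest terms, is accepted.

Since q(v) = q(w) = -11/3, the sum R = v + w = -4354/10685*e2 - 26124/10685*e3 - 11196/10685*e4 does the job whenever invertible.
Answer: -4354/10685*e2 - 26124/10685*e3 - 11196/10685*e4


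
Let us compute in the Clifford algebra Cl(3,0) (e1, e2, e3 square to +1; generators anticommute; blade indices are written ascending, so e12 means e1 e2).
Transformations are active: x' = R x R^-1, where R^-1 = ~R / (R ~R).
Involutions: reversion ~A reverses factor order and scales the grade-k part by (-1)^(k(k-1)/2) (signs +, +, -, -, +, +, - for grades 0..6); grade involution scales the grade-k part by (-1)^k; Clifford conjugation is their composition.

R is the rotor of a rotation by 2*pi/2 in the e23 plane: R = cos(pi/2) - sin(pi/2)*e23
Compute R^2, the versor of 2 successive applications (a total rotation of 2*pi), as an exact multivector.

Rotor phase runs at HALF the rotation angle; powers of one rotor simply add phase, so after 2 steps in e23 the phase is 2*pi/2 = pi and R^2 = cos(pi) - sin(pi)*e23.
cos(pi) = -1 and sin(pi) = 0, so R^2 = -1. The total rotation 2*pi is 1 full turn, so every vector returns to itself, yet the rotor is -1, on the OTHER sheet of the double cover (an odd number of 2*pi turns).
Answer: -1


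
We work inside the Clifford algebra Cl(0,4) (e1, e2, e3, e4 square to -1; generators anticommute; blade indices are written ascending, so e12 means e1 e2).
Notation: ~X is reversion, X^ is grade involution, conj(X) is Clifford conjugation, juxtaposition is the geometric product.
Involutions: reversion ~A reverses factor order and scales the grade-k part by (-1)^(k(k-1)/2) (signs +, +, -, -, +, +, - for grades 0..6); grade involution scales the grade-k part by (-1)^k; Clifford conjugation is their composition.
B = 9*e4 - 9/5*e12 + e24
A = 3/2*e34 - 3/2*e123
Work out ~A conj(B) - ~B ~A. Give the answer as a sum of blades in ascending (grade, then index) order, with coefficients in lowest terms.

first term: -81/5*e3 - 3/2*e23 - 3/2*e134 - 81/5*e1234
second term: -81/5*e3 + 3/2*e23 + 3/2*e134 - 81/5*e1234
Answer: -3*e23 - 3*e134


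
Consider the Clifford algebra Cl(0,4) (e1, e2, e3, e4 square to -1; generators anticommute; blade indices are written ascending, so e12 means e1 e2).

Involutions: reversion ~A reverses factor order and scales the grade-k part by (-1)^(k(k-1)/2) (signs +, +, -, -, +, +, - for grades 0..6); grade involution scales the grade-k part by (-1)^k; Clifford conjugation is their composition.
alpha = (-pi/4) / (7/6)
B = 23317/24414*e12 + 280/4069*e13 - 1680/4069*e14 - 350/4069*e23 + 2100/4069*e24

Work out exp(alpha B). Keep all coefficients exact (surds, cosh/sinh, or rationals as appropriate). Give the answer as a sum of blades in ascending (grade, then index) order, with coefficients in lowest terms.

B^2 term by term: the squares give (23317/24414)^2*(e12)^2 + (280/4069)^2*(e13)^2 + (-1680/4069)^2*(e14)^2 + (-350/4069)^2*(e23)^2 + (2100/4069)^2*(e24)^2 = 543682489/596043396*(-1) + 78400/16556761*(-1) + 2822400/16556761*(-1) + 122500/16556761*(-1) + 4410000/16556761*(-1) = -49/36 (each basis 2-blade squares to minus the product of its generators' squares); cross terms between blades sharing an index anticommute and cancel; the commuting (index-disjoint) pairs give grade-4 terms 2*c*c'*(blade product), which cancel blade by blade — e1234: -1176000/16556761 + 1176000/16556761 = 0 — confirming B is simple. So B^2 = -49/36.
B^2 = -49/36 — since the square is negative, the closed form is circular: l = 7/6, alpha*l = -pi/4, so exp(alpha B) = cos(-pi/4) + (sin(-pi/4)/(7/6))*B = sqrt(2)/2 + (-3*sqrt(2)/7)*B.
Answer: sqrt(2)/2 - 3331*sqrt(2)/8138*e12 - 120*sqrt(2)/4069*e13 + 720*sqrt(2)/4069*e14 + 150*sqrt(2)/4069*e23 - 900*sqrt(2)/4069*e24


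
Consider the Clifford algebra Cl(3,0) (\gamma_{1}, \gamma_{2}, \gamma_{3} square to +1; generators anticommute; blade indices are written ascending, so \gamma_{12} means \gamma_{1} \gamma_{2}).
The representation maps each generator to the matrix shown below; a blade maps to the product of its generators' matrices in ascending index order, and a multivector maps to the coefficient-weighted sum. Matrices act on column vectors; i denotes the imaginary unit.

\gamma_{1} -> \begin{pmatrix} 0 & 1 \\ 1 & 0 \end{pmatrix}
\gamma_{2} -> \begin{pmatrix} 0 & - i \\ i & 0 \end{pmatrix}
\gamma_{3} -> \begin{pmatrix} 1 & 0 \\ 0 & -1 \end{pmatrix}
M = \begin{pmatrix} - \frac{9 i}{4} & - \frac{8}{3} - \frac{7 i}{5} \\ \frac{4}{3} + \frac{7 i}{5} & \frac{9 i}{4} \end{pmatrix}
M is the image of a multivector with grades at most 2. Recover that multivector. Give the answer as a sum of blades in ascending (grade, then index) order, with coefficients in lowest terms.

Method: 1, rho(\gamma_{1}), rho(\gamma_{2}), rho(\gamma_{3}) form a trace-orthogonal basis of the 2x2 complex matrices (tr(X Y) = 2 if X = Y, else 0), so M = m0*1 + m1*rho(\gamma_{1}) + m2*rho(\gamma_{2}) + m3*rho(\gamma_{3}) with m0 = tr(M)/2 = 0, m1 = tr(M rho(\gamma_{1}))/2 = - \frac{2}{3}, m2 = tr(M rho(\gamma_{2}))/2 = \frac{7}{5} - 2 i, m3 = tr(M rho(\gamma_{3}))/2 = - \frac{9 i}{4}.
Multiplying table entries, the bivector images are rho(\gamma_{12}) = i*rho(\gamma_{3}), rho(\gamma_{13}) = -i*rho(\gamma_{2}), rho(\gamma_{23}) = i*rho(\gamma_{1}); with real blade coefficients the real parts of m0..m3 are the coefficients of 1, \gamma_{1}, \gamma_{2}, \gamma_{3} and the imaginary parts give the bivectors (\gamma_{23}: Im m1, \gamma_{13}: -Im m2, \gamma_{12}: Im m3).
Answer: -\frac{2}{3} \gamma_{1} + \frac{7}{5} \gamma_{2} - \frac{9}{4} \gamma_{12} + 2 \gamma_{13}


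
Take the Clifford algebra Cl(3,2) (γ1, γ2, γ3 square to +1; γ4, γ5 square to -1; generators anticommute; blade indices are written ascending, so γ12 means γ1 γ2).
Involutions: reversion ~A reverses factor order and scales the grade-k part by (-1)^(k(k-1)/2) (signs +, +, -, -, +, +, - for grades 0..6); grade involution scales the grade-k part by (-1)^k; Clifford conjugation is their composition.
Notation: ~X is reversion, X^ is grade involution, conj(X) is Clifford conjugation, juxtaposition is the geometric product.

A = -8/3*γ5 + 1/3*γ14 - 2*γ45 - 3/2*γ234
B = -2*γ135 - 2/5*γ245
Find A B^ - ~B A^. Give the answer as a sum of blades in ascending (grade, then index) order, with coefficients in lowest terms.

first term: 4/5*γ2 + 16/3*γ13 + 16/15*γ24 + 3/5*γ35 + 2/15*γ125 + 4*γ134 + 2/3*γ345 - 3*γ1245
second term: 4/5*γ2 - 16/3*γ13 - 16/15*γ24 + 3/5*γ35 - 2/15*γ125 - 4*γ134 - 2/3*γ345 + 3*γ1245
Answer: 32/3*γ13 + 32/15*γ24 + 4/15*γ125 + 8*γ134 + 4/3*γ345 - 6*γ1245


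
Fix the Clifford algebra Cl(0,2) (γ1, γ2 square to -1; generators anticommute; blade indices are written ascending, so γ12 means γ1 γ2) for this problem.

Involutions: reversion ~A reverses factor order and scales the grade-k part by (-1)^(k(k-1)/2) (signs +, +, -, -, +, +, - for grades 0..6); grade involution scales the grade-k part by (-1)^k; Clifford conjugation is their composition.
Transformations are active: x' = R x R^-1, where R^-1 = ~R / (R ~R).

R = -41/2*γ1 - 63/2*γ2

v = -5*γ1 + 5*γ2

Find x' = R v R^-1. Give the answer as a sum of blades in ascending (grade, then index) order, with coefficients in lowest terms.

~R = -41/2*γ1 - 63/2*γ2, and R ~R = -2825/2, so R^-1 = ~R / (-2825/2).
R v = 55 - 260*γ12
Answer: 3727/565*γ1 - 1439/565*γ2


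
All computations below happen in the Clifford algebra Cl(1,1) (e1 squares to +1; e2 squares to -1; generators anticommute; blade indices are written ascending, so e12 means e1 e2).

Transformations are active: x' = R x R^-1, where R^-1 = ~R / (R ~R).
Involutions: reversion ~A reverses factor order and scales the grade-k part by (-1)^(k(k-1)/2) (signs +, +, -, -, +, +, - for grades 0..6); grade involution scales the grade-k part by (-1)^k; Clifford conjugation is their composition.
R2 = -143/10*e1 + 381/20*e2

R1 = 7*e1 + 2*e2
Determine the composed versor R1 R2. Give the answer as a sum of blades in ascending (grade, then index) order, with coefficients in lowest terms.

Distribute over the terms of R1 (each basis-blade product reordered to ascending indices, repeated generators contracted through their squares):
(7*e1) R2 = -1001/10 + 2667/20*e12
(2*e2) R2 = -381/10 + 143/5*e12
Summing the partial products and collecting blades:
Answer: -691/5 + 3239/20*e12


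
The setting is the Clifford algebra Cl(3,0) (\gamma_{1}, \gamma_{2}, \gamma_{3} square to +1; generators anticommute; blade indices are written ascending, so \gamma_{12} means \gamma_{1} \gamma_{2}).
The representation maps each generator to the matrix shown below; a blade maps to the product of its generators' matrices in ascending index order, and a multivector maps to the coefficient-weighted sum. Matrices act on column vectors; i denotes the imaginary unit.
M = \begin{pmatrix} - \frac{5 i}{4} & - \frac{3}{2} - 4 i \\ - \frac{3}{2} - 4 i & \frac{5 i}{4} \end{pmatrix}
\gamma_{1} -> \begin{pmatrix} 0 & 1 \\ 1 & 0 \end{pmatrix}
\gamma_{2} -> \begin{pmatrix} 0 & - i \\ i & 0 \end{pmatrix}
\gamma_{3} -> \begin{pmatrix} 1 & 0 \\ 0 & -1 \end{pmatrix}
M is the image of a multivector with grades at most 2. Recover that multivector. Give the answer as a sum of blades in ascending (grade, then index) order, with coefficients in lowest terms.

Method: 1, rho(\gamma_{1}), rho(\gamma_{2}), rho(\gamma_{3}) form a trace-orthogonal basis of the 2x2 complex matrices (tr(X Y) = 2 if X = Y, else 0), so M = m0*1 + m1*rho(\gamma_{1}) + m2*rho(\gamma_{2}) + m3*rho(\gamma_{3}) with m0 = tr(M)/2 = 0, m1 = tr(M rho(\gamma_{1}))/2 = - \frac{3}{2} - 4 i, m2 = tr(M rho(\gamma_{2}))/2 = 0, m3 = tr(M rho(\gamma_{3}))/2 = - \frac{5 i}{4}.
Multiplying table entries, the bivector images are rho(\gamma_{12}) = i*rho(\gamma_{3}), rho(\gamma_{13}) = -i*rho(\gamma_{2}), rho(\gamma_{23}) = i*rho(\gamma_{1}); with real blade coefficients the real parts of m0..m3 are the coefficients of 1, \gamma_{1}, \gamma_{2}, \gamma_{3} and the imaginary parts give the bivectors (\gamma_{23}: Im m1, \gamma_{13}: -Im m2, \gamma_{12}: Im m3).
Answer: -\frac{3}{2} \gamma_{1} - \frac{5}{4} \gamma_{12} - 4 \gamma_{23}


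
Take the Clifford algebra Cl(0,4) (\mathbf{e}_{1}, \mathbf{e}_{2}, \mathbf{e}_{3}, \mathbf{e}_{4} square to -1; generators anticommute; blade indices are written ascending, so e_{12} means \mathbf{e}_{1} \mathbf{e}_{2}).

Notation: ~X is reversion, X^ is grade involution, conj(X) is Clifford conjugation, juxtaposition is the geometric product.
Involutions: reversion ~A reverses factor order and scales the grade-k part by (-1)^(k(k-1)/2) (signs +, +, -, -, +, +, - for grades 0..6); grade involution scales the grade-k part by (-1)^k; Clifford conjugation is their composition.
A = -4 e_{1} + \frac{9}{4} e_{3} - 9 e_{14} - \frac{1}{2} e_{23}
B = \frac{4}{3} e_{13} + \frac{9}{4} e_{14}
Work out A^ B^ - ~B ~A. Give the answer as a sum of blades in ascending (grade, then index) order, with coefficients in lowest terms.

first term: \frac{81}{4} - 3 e_{1} - \frac{16}{3} e_{3} - 9 e_{4} + \frac{2}{3} e_{12} + 12 e_{34} + \frac{81}{16} e_{134} - \frac{9}{8} e_{1234}
second term: \frac{81}{4} + 3 e_{1} + \frac{16}{3} e_{3} + 9 e_{4} - \frac{2}{3} e_{12} - 12 e_{34} + \frac{81}{16} e_{134} - \frac{9}{8} e_{1234}
Answer: -6 e_{1} - \frac{32}{3} e_{3} - 18 e_{4} + \frac{4}{3} e_{12} + 24 e_{34}


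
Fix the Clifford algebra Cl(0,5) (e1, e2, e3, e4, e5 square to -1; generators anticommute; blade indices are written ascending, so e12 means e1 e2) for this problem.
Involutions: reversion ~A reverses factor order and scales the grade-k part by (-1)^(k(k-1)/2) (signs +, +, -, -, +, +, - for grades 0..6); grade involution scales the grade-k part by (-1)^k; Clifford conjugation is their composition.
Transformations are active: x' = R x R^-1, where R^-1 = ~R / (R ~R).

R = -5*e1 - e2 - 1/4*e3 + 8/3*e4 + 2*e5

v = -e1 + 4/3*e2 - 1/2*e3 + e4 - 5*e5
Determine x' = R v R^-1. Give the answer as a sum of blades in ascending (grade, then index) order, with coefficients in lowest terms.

~R = -5*e1 - e2 - 1/4*e3 + 8/3*e4 + 2*e5, and R ~R = -5353/144, so R^-1 = ~R / (-5353/144).
R v = 85/24 - 23/3*e12 + 9/4*e13 - 7/3*e14 + 27*e15 + 5/6*e23 - 41/9*e24 + 7/3*e25 + 13/12*e34 + 9/4*e35 - 46/3*e45
Answer: 10453/5353*e1 - 18352/16059*e2 + 5863/10706*e3 - 8073/5353*e4 + 24725/5353*e5


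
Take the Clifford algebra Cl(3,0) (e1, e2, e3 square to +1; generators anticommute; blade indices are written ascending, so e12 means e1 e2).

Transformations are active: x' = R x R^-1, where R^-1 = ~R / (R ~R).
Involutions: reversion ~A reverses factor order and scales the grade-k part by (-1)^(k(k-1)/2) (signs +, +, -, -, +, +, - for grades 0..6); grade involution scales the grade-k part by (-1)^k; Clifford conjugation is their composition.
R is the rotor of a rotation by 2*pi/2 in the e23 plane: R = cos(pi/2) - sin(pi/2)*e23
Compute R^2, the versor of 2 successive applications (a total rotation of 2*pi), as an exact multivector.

Half-angle bookkeeping: 2 applications in e23 add up to rotor phase 2*pi/2 = pi, so R^2 = cos(pi) - sin(pi)*e23.
cos(pi) = -1 and sin(pi) = 0, so R^2 = -1. The total rotation 2*pi is 1 full turn, so every vector returns to itself, yet the rotor is -1, on the OTHER sheet of the double cover (an odd number of 2*pi turns).
Answer: -1


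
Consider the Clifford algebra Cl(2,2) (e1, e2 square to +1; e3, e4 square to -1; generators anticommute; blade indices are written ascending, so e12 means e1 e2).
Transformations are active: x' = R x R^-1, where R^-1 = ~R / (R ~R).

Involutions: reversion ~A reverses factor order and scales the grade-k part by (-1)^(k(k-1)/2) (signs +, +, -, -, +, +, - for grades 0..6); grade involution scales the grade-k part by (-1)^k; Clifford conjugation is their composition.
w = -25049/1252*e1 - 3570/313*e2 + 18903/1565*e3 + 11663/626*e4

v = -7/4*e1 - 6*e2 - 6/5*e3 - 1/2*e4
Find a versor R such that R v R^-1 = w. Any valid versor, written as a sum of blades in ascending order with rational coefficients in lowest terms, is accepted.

Sketch: the shared square 14949/400 makes R = v + w = -6810/313*e1 - 5448/313*e2 + 3405/313*e3 + 5675/313*e4 the natural versor; its sandwich fixes that direction, negates (v - w)/2, and sends v to w.
Answer: -6810/313*e1 - 5448/313*e2 + 3405/313*e3 + 5675/313*e4


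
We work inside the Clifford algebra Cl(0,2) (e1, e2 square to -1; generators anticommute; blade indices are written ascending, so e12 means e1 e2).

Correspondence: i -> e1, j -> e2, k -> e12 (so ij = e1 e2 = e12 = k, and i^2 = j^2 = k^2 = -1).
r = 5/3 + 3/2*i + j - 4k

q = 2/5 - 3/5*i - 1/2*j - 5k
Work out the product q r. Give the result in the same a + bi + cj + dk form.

In blades: q = 2/5 - 3/5*e1 - 1/2*e2 - 5*e12, r = 5/3 + 3/2*e1 + e2 - 4*e12.
Distribute q over r term by term (generator squares from the signature, products reordered to ascending indices): (2/5)*r = 2/3 + 3/5*e1 + 2/5*e2 - 8/5*e12; (-3/5*e1)*r = 9/10 - e1 - 12/5*e2 - 3/5*e12; (-1/2*e2)*r = 1/2 + 2*e1 - 5/6*e2 + 3/4*e12; (-5*e12)*r = -20 + 5*e1 - 15/2*e2 - 25/3*e12.
Sum: -269/15 + 33/5*e1 - 31/3*e2 - 587/60*e12; translating back through the correspondence:
Answer: -269/15 + 33/5*i - 31/3*j - 587/60*k


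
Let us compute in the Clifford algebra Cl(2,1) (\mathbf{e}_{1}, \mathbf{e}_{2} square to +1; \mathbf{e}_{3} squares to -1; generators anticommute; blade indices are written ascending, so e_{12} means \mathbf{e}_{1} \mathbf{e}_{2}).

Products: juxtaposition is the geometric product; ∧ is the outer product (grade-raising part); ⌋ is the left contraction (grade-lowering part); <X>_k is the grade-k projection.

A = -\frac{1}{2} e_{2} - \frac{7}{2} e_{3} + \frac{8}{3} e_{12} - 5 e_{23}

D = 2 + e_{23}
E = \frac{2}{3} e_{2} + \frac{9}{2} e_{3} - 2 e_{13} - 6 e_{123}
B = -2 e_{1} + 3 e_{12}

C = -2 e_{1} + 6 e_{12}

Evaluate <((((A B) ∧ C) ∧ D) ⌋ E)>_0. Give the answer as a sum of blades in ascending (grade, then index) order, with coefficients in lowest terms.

step 1: -8 + \frac{3}{2} e_{1} + \frac{16}{3} e_{2} - e_{12} + 8 e_{13} - \frac{1}{2} e_{123}
step 2: 16 e_{1} - \frac{112}{3} e_{12}
step 3: 32 e_{1} - \frac{224}{3} e_{12} + 16 e_{123}
step 4: -96 - 512 e_{3} - 192 e_{23}
step 5: -96
Answer: -96


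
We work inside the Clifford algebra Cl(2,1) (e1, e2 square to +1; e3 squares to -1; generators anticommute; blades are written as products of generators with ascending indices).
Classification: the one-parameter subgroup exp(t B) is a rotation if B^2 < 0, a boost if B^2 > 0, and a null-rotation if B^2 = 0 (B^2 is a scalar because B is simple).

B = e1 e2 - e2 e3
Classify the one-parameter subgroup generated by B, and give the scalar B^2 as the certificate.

B^2 term by term: the squares give (1)^2*(e1 e2)^2 + (-1)^2*(e2 e3)^2 = 1*(-1) + 1*(+1) = 0 (each basis 2-blade squares to minus the product of its generators' squares); cross terms between blades sharing an index anticommute and cancel. So B^2 = 0.
Answer: null-rotation, certificate B^2 = 0. Certificate logic: 0 is a conjugation-invariant scalar, so its sign fixes rotation versus boost versus null-rotation outright.


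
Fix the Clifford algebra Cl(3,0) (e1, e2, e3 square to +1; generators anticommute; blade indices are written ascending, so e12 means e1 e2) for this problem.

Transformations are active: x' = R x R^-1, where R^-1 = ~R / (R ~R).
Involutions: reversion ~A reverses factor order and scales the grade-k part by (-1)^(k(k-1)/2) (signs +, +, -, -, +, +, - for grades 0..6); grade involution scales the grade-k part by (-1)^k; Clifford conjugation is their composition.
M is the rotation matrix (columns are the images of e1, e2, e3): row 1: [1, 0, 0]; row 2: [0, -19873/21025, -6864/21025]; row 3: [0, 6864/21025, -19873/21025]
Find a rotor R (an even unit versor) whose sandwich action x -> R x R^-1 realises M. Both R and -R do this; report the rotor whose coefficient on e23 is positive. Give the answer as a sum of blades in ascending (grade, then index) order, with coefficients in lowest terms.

Method: write R = a + b12*e12 + b13*e13 + b23*e23 with a^2 + b12^2 + b13^2 + b23^2 = 1 (so R^-1 = ~R). Expanding the columns R e_j ~R gives tr M = 4a^2 - 1 and, from the antisymmetric part, M21 - M12 = -4a*b12, M13 - M31 = 4a*b13, M32 - M23 = -4a*b23.
Here tr M = -18721/21025, so a^2 = (1 + tr M)/4 = 576/21025 and a = ±24/145. Taking a = 24/145: M21 - M12 = 0, M13 - M31 = 0, M32 - M23 = 13728/21025, giving b12 = 0, b13 = 0, b23 = -143/145, i.e. R = 24/145 - 143/145*e23.
Its e23 coefficient is negative, so report the other preimage -R.
Answer: -24/145 + 143/145*e23. Uniqueness: Spin(3) -> SO(3) maps R and -R to the same rotation of trace -18721/21025; fixing the sign of the e23 coefficient removes the ambiguity.


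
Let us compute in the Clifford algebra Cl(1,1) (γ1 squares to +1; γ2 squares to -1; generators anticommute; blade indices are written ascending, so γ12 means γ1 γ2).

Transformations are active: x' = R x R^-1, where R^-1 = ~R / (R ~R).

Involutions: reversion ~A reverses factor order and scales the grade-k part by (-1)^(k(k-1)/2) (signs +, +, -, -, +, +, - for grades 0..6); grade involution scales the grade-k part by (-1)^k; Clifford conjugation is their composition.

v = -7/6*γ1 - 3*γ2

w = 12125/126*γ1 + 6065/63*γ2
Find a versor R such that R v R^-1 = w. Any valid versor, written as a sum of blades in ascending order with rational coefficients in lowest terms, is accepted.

Reasoning: v^2 = w^2 = -275/36 since conjugation preserves the quadratic form; R = v + w = 5989/63*γ1 + 5876/63*γ2 is then valid when invertible, keeping its own part and reversing (v - w)/2.
Answer: 5989/63*γ1 + 5876/63*γ2


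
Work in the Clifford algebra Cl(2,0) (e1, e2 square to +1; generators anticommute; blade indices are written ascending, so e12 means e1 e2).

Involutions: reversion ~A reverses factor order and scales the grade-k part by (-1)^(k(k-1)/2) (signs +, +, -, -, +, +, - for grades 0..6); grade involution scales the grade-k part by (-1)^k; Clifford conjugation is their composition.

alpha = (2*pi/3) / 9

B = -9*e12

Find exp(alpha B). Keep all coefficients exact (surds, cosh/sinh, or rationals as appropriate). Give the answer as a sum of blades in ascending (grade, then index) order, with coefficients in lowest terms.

B^2 = (-9)^2*(e12)^2 = 81*(-1) = -81 (a basis 2-blade squares to minus the product of its generators' squares).
B^2 = -81 — the negative square puts this in the circular regime; l = 9, alpha*l = 2*pi/3, so exp(alpha B) = cos(2*pi/3) + (sin(2*pi/3)/9)*B = -1/2 + (sqrt(3)/18)*B.
Answer: -1/2 - sqrt(3)/2*e12


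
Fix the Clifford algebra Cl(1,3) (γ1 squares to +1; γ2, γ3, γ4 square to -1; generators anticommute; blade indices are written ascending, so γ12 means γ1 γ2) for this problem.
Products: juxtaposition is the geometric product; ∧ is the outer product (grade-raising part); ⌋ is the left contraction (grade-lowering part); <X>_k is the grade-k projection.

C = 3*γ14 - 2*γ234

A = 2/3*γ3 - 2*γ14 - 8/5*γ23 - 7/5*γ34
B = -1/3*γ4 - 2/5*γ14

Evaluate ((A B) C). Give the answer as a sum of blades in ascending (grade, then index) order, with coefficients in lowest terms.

step 1: 4/5 - 2/3*γ1 - 7/15*γ3 - 14/25*γ13 - 2/9*γ34 + 4/15*γ134 + 8/15*γ234 + 16/25*γ1234
step 2: -16/15 - 32/25*γ1 - 4/9*γ2 - 4/5*γ3 - 2*γ4 + 8/15*γ12 + 2/3*γ13 + 12/5*γ14 + 48/25*γ23 + 14/15*γ24 + 42/25*γ34 + 8/5*γ123 + 28/25*γ124 + 7/5*γ134 - 8/5*γ234 + 4/3*γ1234
Answer: -16/15 - 32/25*γ1 - 4/9*γ2 - 4/5*γ3 - 2*γ4 + 8/15*γ12 + 2/3*γ13 + 12/5*γ14 + 48/25*γ23 + 14/15*γ24 + 42/25*γ34 + 8/5*γ123 + 28/25*γ124 + 7/5*γ134 - 8/5*γ234 + 4/3*γ1234


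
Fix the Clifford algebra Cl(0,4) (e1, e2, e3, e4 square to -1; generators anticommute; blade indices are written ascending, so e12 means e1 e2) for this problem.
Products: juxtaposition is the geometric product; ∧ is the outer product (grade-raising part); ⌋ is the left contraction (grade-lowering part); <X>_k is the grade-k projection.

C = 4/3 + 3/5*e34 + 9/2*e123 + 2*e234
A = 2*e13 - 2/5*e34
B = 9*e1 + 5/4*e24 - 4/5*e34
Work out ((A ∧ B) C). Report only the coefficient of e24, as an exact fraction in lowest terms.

step 1: -18/5*e134 - 5/2*e1234
step 2: -71/25*e1 + 45/4*e4 + 87/10*e12 + 81/5*e24 - 24/5*e134 - 10/3*e1234
Answer: 81/5


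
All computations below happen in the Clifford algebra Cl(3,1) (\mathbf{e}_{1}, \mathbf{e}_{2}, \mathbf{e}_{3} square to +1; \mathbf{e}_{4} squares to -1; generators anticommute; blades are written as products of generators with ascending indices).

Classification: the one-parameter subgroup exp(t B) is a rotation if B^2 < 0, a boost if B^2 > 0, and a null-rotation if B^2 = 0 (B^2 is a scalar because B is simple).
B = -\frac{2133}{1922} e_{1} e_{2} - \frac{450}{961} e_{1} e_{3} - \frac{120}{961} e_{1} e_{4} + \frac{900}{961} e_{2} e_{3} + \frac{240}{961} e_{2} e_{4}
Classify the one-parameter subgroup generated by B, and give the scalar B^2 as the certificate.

B^2 term by term: the squares give (-\frac{2133}{1922})^2*(e_{1} e_{2})^2 + (-\frac{450}{961})^2*(e_{1} e_{3})^2 + (-\frac{120}{961})^2*(e_{1} e_{4})^2 + (\frac{900}{961})^2*(e_{2} e_{3})^2 + (\frac{240}{961})^2*(e_{2} e_{4})^2 = \frac{4549689}{3694084}*(-1) + \frac{202500}{923521}*(-1) + \frac{14400}{923521}*(+1) + \frac{810000}{923521}*(-1) + \frac{57600}{923521}*(+1) = -\frac{9}{4} (each basis 2-blade squares to minus the product of its generators' squares); cross terms between blades sharing an index anticommute and cancel; the commuting (index-disjoint) pairs give grade-4 terms 2*c*c'*(blade product), which cancel blade by blade — e_{1} e_{2} e_{3} e_{4}: \frac{216000}{923521} - \frac{216000}{923521} = 0 — confirming B is simple. So B^2 = -\frac{9}{4}.
Answer: rotation, certificate B^2 = -\frac{9}{4}. The invariant at work: B^2 = -\frac{9}{4} is unchanged by conjugation, hence its sign classifies the subgroup whatever basis B is written in.


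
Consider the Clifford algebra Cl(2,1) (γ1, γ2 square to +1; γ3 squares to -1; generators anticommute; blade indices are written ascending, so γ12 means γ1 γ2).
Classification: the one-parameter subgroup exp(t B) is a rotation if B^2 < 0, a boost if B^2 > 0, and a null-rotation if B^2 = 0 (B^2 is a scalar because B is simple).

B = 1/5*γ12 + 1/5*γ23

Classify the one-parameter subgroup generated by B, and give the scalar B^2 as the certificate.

B^2 term by term: the squares give (1/5)^2*(γ12)^2 + (1/5)^2*(γ23)^2 = 1/25*(-1) + 1/25*(+1) = 0 (each basis 2-blade squares to minus the product of its generators' squares); cross terms between blades sharing an index anticommute and cancel. So B^2 = 0.
Answer: null-rotation, certificate B^2 = 0. The invariant at work: B^2 = 0 is unchanged by conjugation, hence its sign classifies the subgroup whatever basis B is written in.


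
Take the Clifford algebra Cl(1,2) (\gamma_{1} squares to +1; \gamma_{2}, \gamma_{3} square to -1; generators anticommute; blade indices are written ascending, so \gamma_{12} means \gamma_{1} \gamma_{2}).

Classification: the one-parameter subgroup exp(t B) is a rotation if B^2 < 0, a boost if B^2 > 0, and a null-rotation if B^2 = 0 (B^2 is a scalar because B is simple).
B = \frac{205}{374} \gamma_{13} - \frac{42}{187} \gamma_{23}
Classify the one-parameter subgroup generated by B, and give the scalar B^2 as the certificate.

B^2 term by term: the squares give (\frac{205}{374})^2*(\gamma_{13})^2 + (-\frac{42}{187})^2*(\gamma_{23})^2 = \frac{42025}{139876}*(+1) + \frac{1764}{34969}*(-1) = \frac{1}{4} (each basis 2-blade squares to minus the product of its generators' squares); cross terms between blades sharing an index anticommute and cancel. So B^2 = \frac{1}{4}.
Answer: boost, certificate B^2 = \frac{1}{4}. One invariant decides it: the square \frac{1}{4} survives every conjugation, and its sign is exactly the classification.


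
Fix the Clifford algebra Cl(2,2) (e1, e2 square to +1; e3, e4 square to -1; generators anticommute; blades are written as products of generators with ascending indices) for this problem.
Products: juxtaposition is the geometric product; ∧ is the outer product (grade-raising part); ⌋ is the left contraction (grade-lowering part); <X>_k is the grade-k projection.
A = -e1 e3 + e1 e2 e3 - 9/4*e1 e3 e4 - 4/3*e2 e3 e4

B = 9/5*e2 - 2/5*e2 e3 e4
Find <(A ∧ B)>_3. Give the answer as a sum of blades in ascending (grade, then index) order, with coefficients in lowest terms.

step 1: 9/5*e1 e2 e3 - 81/20*e1 e2 e3 e4
step 2: 9/5*e1 e2 e3
Answer: 9/5*e1 e2 e3


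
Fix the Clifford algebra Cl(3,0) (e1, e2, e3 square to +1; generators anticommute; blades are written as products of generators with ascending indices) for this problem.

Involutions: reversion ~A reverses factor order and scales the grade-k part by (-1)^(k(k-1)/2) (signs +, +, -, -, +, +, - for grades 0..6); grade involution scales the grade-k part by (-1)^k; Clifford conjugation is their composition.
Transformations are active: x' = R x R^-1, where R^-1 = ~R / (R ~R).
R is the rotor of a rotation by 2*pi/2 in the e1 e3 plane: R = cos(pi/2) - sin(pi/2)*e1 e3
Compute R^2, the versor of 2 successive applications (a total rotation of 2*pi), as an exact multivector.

The rotor phase is half the rotation angle and phases add under composition, so 2 steps in the e1 e3 plane accumulate phase 2*(pi/2) = pi: R^2 = cos(pi) - sin(pi)*e1 e3.
cos(pi) = -1 and sin(pi) = 0, so R^2 = -1. The total rotation 2*pi is 1 full turn, so every vector returns to itself, yet the rotor is -1, on the OTHER sheet of the double cover (an odd number of 2*pi turns).
Answer: -1


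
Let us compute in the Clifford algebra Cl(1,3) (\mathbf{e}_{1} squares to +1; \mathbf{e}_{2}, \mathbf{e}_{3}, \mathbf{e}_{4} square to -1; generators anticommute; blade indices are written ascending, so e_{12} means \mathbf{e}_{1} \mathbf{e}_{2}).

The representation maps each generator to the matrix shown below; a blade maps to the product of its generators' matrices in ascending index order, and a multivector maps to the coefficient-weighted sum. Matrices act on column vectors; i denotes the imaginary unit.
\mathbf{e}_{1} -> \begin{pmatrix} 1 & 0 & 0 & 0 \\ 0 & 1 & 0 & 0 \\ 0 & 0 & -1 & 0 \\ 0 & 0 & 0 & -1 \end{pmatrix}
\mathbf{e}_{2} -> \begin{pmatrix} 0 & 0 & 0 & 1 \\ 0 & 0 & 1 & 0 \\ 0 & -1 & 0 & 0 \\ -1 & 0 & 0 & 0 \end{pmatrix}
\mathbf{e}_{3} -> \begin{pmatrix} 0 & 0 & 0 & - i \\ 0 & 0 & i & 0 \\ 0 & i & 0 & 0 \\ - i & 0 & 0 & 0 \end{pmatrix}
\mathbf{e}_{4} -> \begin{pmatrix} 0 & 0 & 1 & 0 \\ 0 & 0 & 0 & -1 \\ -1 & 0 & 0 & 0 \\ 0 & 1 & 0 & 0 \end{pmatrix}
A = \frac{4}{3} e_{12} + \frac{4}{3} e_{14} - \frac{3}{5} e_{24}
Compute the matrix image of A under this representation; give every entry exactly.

Bivector images (products of the table entries): rho(e_{12}) = rho(\mathbf{e}_{1})rho(\mathbf{e}_{2}) = \begin{pmatrix} 0 & 0 & 0 & 1 \\ 0 & 0 & 1 & 0 \\ 0 & 1 & 0 & 0 \\ 1 & 0 & 0 & 0 \end{pmatrix}; rho(e_{14}) = rho(\mathbf{e}_{1})rho(\mathbf{e}_{4}) = \begin{pmatrix} 0 & 0 & 1 & 0 \\ 0 & 0 & 0 & -1 \\ 1 & 0 & 0 & 0 \\ 0 & -1 & 0 & 0 \end{pmatrix}; rho(e_{24}) = rho(\mathbf{e}_{2})rho(\mathbf{e}_{4}) = \begin{pmatrix} 0 & 1 & 0 & 0 \\ -1 & 0 & 0 & 0 \\ 0 & 0 & 0 & 1 \\ 0 & 0 & -1 & 0 \end{pmatrix}.
M = (\frac{4}{3})*rho(e_{12}) + (\frac{4}{3})*rho(e_{14}) + (-\frac{3}{5})*rho(e_{24}), summed entrywise:
Answer: \begin{pmatrix} 0 & - \frac{3}{5} & \frac{4}{3} & \frac{4}{3} \\ \frac{3}{5} & 0 & \frac{4}{3} & - \frac{4}{3} \\ \frac{4}{3} & \frac{4}{3} & 0 & - \frac{3}{5} \\ \frac{4}{3} & - \frac{4}{3} & \frac{3}{5} & 0 \end{pmatrix}


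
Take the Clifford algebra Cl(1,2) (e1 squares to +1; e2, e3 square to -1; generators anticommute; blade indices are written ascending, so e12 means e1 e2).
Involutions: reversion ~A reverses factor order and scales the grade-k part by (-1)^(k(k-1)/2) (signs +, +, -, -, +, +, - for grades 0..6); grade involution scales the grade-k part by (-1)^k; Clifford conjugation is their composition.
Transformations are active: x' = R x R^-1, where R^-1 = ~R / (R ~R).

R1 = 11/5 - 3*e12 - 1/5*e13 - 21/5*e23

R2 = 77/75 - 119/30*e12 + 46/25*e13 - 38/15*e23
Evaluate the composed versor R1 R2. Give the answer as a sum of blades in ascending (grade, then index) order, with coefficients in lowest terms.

Distribute over the terms of R1 (each basis-blade product reordered to ascending indices, repeated generators contracted through their squares):
(11/5) R2 = 847/375 - 1309/150*e12 + 506/125*e13 - 418/75*e23
(-3*e12) R2 = 119/10 - 77/25*e12 - 38/5*e13 + 138/25*e23
(-1/5*e13) R2 = -46/125 + 38/75*e12 - 77/375*e13 + 119/150*e23
(-21/5*e23) R2 = -266/25 + 966/125*e12 + 833/50*e13 - 539/125*e23
Summing the partial products and collecting blades:
Answer: 2363/750 - 893/250*e12 + 9677/750*e13 - 893/250*e23


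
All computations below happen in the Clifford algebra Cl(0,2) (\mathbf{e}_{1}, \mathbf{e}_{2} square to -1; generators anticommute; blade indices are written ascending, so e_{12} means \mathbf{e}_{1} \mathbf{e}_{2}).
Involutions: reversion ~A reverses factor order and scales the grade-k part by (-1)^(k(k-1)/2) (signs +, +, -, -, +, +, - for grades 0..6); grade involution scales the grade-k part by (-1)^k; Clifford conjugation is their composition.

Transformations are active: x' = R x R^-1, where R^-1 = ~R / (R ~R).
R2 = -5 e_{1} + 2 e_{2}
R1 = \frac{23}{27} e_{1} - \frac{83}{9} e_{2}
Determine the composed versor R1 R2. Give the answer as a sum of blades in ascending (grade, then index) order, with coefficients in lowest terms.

Distribute over the terms of R1 (each basis-blade product reordered to ascending indices, repeated generators contracted through their squares):
(\frac{23}{27} e_{1}) R2 = \frac{115}{27} + \frac{46}{27} e_{12}
(-\frac{83}{9} e_{2}) R2 = \frac{166}{9} - \frac{415}{9} e_{12}
Summing the partial products and collecting blades:
Answer: \frac{613}{27} - \frac{1199}{27} e_{12}


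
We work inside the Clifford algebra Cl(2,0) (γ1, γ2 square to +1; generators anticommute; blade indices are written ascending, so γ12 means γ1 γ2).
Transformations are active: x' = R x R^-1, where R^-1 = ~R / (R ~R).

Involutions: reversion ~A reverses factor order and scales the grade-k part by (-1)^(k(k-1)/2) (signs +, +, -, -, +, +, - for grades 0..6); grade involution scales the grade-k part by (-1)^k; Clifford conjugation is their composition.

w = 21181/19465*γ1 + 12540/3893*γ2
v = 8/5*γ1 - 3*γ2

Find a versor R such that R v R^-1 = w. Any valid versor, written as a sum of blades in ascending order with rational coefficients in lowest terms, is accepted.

The midline construction: v and w both square to 289/25, so reflecting in their sum 10465/3893*γ1 + 861/3893*γ2 exchanges them.
Answer: 10465/3893*γ1 + 861/3893*γ2


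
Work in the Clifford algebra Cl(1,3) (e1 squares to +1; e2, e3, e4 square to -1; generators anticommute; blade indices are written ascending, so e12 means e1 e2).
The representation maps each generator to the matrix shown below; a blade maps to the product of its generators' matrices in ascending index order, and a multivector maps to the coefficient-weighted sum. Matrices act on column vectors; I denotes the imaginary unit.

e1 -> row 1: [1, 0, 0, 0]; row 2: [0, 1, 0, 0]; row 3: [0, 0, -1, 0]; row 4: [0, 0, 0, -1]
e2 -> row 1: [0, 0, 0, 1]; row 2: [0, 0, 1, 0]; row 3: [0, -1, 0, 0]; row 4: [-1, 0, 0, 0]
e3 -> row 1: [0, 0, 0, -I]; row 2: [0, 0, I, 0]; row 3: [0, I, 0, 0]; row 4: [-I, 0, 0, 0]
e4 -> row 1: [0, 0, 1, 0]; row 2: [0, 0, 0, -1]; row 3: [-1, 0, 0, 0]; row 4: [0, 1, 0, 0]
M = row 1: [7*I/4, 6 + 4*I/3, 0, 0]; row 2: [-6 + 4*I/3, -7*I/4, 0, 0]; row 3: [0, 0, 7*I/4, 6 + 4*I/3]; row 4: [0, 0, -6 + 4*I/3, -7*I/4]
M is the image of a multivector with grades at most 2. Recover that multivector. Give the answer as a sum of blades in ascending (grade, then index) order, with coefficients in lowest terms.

Method: the blade images are trace-orthogonal — tr(rho(e_A) rho(e_B)^-1) = 4 if A = B and 0 otherwise — and rho(e_A)^-1 = (e_A)^2 * rho(e_A) with (e_A)^2 = +1 or -1, so the coefficient of e_A in the preimage is (e_A)^2 * tr(M rho(e_A))/4.
Nonzero projections over blades of grade <= 2: e23: (e23)^2 = -1, tr(M rho(e23)) = 7, coefficient -7/4; e24: (e24)^2 = -1, tr(M rho(e24)) = -24, coefficient 6; e34: (e34)^2 = -1, tr(M rho(e34)) = 16/3, coefficient -4/3. Every other blade of grade <= 2 projects to 0.
Answer: -7/4*e23 + 6*e24 - 4/3*e34


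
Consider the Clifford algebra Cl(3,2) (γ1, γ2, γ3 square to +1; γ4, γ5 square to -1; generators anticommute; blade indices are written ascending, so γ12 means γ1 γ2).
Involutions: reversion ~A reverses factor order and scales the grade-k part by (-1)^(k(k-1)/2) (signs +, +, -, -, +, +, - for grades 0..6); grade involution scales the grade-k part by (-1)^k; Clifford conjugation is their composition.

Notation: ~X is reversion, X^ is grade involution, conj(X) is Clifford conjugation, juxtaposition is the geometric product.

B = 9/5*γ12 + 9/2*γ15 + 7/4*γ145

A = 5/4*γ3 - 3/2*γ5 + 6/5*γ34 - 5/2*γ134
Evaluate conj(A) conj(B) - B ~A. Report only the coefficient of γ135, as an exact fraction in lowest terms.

first term: -27/4*γ1 - 21/8*γ14 + 35/8*γ35 + 9/4*γ123 - 27/10*γ125 - 141/40*γ135 + 9/2*γ234 + 45/4*γ345 + 54/25*γ1234 + 607/80*γ1345
second term: 27/4*γ1 + 21/8*γ14 + 35/8*γ35 + 9/4*γ123 - 27/10*γ125 - 309/40*γ135 - 9/2*γ234 - 45/4*γ345 - 54/25*γ1234 - 257/80*γ1345
Answer: 21/5
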